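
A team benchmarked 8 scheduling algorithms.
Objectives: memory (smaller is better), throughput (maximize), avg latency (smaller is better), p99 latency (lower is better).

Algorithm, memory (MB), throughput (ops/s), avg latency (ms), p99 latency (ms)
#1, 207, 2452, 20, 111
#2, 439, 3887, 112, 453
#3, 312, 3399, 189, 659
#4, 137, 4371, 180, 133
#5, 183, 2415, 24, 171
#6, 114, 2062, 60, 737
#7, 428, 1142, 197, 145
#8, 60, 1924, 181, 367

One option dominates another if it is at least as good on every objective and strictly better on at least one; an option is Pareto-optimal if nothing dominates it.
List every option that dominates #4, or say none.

#1: worse on memory (207 vs 137).
#2: worse on memory (439 vs 137).
#3: worse on memory (312 vs 137).
#5: worse on memory (183 vs 137).
#6: worse on throughput (2062 vs 4371).
#7: worse on memory (428 vs 137).
#8: worse on throughput (1924 vs 4371).
No option dominates #4.

none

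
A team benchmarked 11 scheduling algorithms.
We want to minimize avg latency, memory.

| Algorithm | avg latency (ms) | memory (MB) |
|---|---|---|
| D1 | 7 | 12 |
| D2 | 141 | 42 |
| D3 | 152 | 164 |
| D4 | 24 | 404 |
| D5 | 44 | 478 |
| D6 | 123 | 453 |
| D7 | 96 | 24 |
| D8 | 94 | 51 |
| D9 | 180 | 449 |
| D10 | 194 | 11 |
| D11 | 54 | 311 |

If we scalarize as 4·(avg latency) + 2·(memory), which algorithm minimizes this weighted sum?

D1

D1: 4·7 + 2·12 = 52
D2: 4·141 + 2·42 = 648
D3: 4·152 + 2·164 = 936
D4: 4·24 + 2·404 = 904
D5: 4·44 + 2·478 = 1132
D6: 4·123 + 2·453 = 1398
D7: 4·96 + 2·24 = 432
D8: 4·94 + 2·51 = 478
D9: 4·180 + 2·449 = 1618
D10: 4·194 + 2·11 = 798
D11: 4·54 + 2·311 = 838
Lowest: D1 at 52.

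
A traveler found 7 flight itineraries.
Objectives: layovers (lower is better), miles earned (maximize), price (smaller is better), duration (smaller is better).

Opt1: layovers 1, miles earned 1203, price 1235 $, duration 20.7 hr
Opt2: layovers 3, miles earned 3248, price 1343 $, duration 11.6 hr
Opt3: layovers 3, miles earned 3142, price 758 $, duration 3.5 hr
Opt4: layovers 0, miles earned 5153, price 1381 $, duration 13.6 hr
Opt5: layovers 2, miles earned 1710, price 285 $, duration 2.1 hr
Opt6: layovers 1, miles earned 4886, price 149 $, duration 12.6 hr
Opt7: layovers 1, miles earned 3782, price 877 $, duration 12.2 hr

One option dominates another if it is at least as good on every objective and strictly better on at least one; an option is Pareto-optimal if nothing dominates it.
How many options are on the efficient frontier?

Opt1: dominated by Opt6 (layovers 1≤1, miles earned 4886≥1203, price 149≤1235, duration 12.6≤20.7).
Opt2: not dominated.
Opt3: not dominated.
Opt4: not dominated (best layovers).
Opt5: not dominated (best duration).
Opt6: not dominated (best price).
Opt7: not dominated.
Pareto-optimal: Opt2, Opt3, Opt4, Opt5, Opt6, Opt7 → 6.

6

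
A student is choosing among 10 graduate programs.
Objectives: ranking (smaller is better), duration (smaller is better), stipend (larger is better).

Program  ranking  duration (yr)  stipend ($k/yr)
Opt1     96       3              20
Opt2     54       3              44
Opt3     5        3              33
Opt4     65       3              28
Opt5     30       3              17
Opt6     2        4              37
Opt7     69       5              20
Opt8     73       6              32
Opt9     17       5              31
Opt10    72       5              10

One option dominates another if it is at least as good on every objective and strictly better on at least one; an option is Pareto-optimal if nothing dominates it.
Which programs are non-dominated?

Opt2, Opt3, Opt6

Opt1: dominated by Opt2 (ranking 54≤96, duration 3≤3, stipend 44≥20).
Opt2: not dominated (best stipend).
Opt3: not dominated.
Opt4: dominated by Opt2 (ranking 54≤65, duration 3≤3, stipend 44≥28).
Opt5: dominated by Opt3 (ranking 5≤30, duration 3≤3, stipend 33≥17).
Opt6: not dominated (best ranking).
Opt7: dominated by Opt2 (ranking 54≤69, duration 3≤5, stipend 44≥20).
Opt8: dominated by Opt2 (ranking 54≤73, duration 3≤6, stipend 44≥32).
Opt9: dominated by Opt3 (ranking 5≤17, duration 3≤5, stipend 33≥31).
Opt10: dominated by Opt2 (ranking 54≤72, duration 3≤5, stipend 44≥10).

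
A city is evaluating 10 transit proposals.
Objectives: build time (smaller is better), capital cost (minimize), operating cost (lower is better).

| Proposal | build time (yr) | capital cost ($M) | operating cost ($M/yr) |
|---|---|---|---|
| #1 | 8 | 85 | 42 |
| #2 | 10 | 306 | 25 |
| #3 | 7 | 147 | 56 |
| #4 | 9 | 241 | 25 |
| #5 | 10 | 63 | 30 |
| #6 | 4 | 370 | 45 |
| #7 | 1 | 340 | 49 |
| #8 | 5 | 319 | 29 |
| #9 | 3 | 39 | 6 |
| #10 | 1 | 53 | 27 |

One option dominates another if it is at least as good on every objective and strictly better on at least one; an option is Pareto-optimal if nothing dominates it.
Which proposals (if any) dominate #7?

#10: build time 1≤1, capital cost 53≤340, operating cost 27≤49 — dominates #7.
Others (#1, #2, #3, #4, #5, #6, #8, #9) are each worse than #7 on at least one objective.

#10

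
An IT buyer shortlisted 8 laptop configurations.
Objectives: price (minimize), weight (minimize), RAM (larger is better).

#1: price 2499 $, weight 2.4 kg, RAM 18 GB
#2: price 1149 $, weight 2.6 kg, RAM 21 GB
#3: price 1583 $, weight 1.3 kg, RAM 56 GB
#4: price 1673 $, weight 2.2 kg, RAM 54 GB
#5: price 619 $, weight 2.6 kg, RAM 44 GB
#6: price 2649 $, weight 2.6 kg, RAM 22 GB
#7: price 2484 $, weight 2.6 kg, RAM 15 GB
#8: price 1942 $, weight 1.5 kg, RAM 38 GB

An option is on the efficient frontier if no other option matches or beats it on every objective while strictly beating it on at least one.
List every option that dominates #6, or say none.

#3: price 1583≤2649, weight 1.3≤2.6, RAM 56≥22 — dominates #6.
#4: price 1673≤2649, weight 2.2≤2.6, RAM 54≥22 — dominates #6.
#5: price 619≤2649, weight 2.6≤2.6, RAM 44≥22 — dominates #6.
#8: price 1942≤2649, weight 1.5≤2.6, RAM 38≥22 — dominates #6.
Others (#1, #2, #7) are each worse than #6 on at least one objective.

#3, #4, #5, #8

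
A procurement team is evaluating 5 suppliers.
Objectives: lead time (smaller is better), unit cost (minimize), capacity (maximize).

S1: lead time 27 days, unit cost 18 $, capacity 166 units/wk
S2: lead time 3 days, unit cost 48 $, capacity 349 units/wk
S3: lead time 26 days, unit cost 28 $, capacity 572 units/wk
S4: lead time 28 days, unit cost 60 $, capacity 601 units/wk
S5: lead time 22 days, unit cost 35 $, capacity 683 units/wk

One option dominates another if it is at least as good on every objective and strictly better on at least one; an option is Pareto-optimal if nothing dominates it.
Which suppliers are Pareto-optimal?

S1, S2, S3, S5

S1: not dominated (best unit cost).
S2: not dominated (best lead time).
S3: not dominated.
S4: dominated by S5 (lead time 22≤28, unit cost 35≤60, capacity 683≥601).
S5: not dominated (best capacity).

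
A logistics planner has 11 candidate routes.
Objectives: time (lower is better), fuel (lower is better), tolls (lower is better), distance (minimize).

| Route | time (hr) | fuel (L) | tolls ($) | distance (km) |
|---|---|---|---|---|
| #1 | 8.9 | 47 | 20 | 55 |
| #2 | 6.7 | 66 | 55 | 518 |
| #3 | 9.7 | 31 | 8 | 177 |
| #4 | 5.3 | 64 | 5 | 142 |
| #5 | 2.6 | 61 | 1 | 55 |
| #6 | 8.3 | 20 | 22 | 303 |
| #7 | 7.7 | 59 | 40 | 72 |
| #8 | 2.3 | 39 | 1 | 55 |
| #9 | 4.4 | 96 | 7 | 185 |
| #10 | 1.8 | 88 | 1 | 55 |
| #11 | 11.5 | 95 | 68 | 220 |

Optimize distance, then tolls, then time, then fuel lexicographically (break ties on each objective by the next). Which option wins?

First minimize distance: best is 55, kept {#1, #5, #8, #10}.
Then minimize tolls: best is 1, kept {#5, #8, #10}.
Then minimize time: best is 1.8, kept {#10}.

#10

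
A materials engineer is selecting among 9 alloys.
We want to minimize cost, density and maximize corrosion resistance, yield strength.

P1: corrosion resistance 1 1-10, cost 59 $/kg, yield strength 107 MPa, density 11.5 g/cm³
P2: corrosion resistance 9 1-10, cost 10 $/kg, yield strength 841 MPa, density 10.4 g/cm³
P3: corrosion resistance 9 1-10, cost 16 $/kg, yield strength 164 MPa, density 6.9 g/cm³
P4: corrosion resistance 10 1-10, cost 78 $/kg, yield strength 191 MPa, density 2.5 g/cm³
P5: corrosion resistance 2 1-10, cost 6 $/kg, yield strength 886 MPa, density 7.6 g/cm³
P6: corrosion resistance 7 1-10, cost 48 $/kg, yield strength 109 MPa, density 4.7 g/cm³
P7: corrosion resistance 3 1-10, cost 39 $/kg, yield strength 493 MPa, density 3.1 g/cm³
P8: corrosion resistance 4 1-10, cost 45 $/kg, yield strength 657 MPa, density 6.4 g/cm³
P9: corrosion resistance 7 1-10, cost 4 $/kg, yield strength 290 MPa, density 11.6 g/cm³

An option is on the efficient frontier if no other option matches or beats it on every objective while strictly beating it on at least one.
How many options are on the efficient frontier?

P1: dominated by P2 (corrosion resistance 9≥1, cost 10≤59, yield strength 841≥107, density 10.4≤11.5).
P2: not dominated.
P3: not dominated.
P4: not dominated (best corrosion resistance).
P5: not dominated (best yield strength).
P6: not dominated.
P7: not dominated.
P8: not dominated.
P9: not dominated (best cost).
Pareto-optimal: P2, P3, P4, P5, P6, P7, P8, P9 → 8.

8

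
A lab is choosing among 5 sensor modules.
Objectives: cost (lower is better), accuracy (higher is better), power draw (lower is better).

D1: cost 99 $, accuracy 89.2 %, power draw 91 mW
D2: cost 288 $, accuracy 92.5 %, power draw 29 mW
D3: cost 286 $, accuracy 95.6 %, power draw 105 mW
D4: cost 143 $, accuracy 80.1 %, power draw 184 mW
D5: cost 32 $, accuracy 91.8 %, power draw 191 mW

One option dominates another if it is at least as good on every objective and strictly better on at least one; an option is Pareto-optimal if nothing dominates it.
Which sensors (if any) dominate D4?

D1: cost 99≤143, accuracy 89.2≥80.1, power draw 91≤184 — dominates D4.
Others (D2, D3, D5) are each worse than D4 on at least one objective.

D1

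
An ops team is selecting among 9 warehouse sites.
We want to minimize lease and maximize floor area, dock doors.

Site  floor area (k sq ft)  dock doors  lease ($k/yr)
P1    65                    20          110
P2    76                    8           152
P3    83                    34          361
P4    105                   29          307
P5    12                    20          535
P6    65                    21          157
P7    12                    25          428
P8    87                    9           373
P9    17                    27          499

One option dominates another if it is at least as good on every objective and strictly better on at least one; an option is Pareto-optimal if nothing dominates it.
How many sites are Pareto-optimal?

5

P1: not dominated (best lease).
P2: not dominated.
P3: not dominated (best dock doors).
P4: not dominated (best floor area).
P5: dominated by P1 (floor area 65≥12, dock doors 20≥20, lease 110≤535).
P6: not dominated.
P7: dominated by P3 (floor area 83≥12, dock doors 34≥25, lease 361≤428).
P8: dominated by P4 (floor area 105≥87, dock doors 29≥9, lease 307≤373).
P9: dominated by P3 (floor area 83≥17, dock doors 34≥27, lease 361≤499).
Pareto-optimal: P1, P2, P3, P4, P6 → 5.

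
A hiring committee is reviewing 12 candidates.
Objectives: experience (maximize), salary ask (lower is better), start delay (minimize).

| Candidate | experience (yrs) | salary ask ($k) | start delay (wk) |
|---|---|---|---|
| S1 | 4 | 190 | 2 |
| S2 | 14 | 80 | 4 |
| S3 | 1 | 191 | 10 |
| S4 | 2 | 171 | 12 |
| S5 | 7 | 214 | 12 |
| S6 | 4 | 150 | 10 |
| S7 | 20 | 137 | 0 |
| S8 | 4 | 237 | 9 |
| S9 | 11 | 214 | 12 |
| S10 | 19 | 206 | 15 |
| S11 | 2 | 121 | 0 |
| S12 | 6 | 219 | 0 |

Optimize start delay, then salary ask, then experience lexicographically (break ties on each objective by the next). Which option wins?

First minimize start delay: best is 0, kept {S7, S11, S12}.
Then minimize salary ask: best is 121, kept {S11}.

S11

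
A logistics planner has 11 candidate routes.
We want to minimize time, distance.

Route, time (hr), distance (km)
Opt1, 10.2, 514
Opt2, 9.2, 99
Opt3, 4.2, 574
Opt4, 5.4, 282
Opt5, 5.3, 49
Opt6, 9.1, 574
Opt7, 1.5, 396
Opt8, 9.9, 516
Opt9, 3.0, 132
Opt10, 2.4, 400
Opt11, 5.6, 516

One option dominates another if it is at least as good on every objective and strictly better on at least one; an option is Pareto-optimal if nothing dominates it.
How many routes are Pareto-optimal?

Opt1: dominated by Opt2 (time 9.2≤10.2, distance 99≤514).
Opt2: dominated by Opt5 (time 5.3≤9.2, distance 49≤99).
Opt3: dominated by Opt7 (time 1.5≤4.2, distance 396≤574).
Opt4: dominated by Opt5 (time 5.3≤5.4, distance 49≤282).
Opt5: not dominated (best distance).
Opt6: dominated by Opt3 (time 4.2≤9.1, distance 574≤574).
Opt7: not dominated (best time).
Opt8: dominated by Opt2 (time 9.2≤9.9, distance 99≤516).
Opt9: not dominated.
Opt10: dominated by Opt7 (time 1.5≤2.4, distance 396≤400).
Opt11: dominated by Opt4 (time 5.4≤5.6, distance 282≤516).
Pareto-optimal: Opt5, Opt7, Opt9 → 3.

3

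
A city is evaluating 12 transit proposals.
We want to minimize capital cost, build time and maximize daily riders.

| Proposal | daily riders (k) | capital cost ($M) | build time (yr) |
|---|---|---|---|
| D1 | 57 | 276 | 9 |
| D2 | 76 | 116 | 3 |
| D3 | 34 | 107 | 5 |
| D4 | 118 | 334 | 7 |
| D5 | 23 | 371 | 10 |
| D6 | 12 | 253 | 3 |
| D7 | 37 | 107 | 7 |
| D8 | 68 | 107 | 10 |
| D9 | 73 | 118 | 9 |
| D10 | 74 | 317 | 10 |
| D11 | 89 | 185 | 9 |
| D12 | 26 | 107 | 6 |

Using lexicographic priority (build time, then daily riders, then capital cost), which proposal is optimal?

D2

First minimize build time: best is 3, kept {D2, D6}.
Then maximize daily riders: best is 76, kept {D2}.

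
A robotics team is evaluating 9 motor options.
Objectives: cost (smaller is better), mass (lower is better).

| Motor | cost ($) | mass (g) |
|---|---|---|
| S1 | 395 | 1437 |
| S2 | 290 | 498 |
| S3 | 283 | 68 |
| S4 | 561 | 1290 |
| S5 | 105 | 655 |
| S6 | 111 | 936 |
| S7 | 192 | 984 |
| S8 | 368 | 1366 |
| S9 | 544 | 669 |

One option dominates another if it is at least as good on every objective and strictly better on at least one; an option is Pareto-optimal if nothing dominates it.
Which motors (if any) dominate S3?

none

S1: worse on cost (395 vs 283).
S2: worse on cost (290 vs 283).
S4: worse on cost (561 vs 283).
S5: worse on mass (655 vs 68).
S6: worse on mass (936 vs 68).
S7: worse on mass (984 vs 68).
S8: worse on cost (368 vs 283).
S9: worse on cost (544 vs 283).
No option dominates S3.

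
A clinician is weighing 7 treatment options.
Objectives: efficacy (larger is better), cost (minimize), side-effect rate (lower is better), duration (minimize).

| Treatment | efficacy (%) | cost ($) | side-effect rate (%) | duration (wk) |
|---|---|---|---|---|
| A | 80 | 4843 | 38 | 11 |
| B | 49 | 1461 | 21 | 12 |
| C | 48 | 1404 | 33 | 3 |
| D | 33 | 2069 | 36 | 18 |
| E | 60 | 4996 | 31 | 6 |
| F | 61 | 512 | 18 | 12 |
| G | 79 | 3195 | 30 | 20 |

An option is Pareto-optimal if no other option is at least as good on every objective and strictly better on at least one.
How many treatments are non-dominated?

A: not dominated (best efficacy).
B: dominated by F (efficacy 61≥49, cost 512≤1461, side-effect rate 18≤21, duration 12≤12).
C: not dominated (best duration).
D: dominated by B (efficacy 49≥33, cost 1461≤2069, side-effect rate 21≤36, duration 12≤18).
E: not dominated.
F: not dominated (best cost).
G: not dominated.
Pareto-optimal: A, C, E, F, G → 5.

5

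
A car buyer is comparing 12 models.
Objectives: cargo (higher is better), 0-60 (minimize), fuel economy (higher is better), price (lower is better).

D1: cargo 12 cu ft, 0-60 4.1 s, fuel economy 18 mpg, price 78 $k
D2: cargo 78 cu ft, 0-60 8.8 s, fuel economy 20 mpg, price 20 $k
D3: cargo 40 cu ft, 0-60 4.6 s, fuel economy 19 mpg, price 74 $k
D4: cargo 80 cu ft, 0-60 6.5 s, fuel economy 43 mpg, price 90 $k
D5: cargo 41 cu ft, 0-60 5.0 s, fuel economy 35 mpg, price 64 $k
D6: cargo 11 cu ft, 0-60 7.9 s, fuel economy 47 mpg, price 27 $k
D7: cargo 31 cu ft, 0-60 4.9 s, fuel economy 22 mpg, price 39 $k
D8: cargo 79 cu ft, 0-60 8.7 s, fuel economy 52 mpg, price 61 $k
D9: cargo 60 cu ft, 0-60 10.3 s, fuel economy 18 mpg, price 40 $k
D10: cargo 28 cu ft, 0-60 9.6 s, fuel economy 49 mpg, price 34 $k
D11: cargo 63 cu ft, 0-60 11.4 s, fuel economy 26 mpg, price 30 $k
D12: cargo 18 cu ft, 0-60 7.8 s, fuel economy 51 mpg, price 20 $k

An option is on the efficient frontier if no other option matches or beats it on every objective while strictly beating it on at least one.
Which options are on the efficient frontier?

D1, D2, D3, D4, D5, D7, D8, D10, D11, D12

D1: not dominated (best 0-60).
D2: not dominated.
D3: not dominated.
D4: not dominated (best cargo).
D5: not dominated.
D6: dominated by D12 (cargo 18≥11, 0-60 7.8≤7.9, fuel economy 51≥47, price 20≤27).
D7: not dominated.
D8: not dominated (best fuel economy).
D9: dominated by D2 (cargo 78≥60, 0-60 8.8≤10.3, fuel economy 20≥18, price 20≤40).
D10: not dominated.
D11: not dominated.
D12: not dominated.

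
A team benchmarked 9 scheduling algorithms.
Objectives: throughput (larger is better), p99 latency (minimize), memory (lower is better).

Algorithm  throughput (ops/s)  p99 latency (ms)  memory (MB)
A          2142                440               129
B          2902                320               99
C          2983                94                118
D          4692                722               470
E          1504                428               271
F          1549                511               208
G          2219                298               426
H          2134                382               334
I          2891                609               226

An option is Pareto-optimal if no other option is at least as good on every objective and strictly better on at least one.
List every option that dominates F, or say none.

A: throughput 2142≥1549, p99 latency 440≤511, memory 129≤208 — dominates F.
B: throughput 2902≥1549, p99 latency 320≤511, memory 99≤208 — dominates F.
C: throughput 2983≥1549, p99 latency 94≤511, memory 118≤208 — dominates F.
Others (D, E, G, H, I) are each worse than F on at least one objective.

A, B, C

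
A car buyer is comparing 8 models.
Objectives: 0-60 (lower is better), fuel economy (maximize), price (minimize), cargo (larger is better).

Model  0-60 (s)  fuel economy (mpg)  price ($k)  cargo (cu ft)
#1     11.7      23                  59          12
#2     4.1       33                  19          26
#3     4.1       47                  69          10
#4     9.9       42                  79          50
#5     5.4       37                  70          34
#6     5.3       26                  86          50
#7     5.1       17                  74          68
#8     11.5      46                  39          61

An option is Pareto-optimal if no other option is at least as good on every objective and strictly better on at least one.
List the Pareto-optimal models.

#2, #3, #4, #5, #6, #7, #8

#1: dominated by #2 (0-60 4.1≤11.7, fuel economy 33≥23, price 19≤59, cargo 26≥12).
#2: not dominated (best price).
#3: not dominated (best fuel economy).
#4: not dominated.
#5: not dominated.
#6: not dominated.
#7: not dominated (best cargo).
#8: not dominated.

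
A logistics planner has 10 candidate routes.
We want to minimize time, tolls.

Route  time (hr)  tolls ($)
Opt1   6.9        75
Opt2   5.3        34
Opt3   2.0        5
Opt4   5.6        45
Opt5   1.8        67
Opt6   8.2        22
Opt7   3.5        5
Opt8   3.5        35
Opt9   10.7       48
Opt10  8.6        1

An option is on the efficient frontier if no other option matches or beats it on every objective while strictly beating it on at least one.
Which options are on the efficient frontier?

Opt1: dominated by Opt2 (time 5.3≤6.9, tolls 34≤75).
Opt2: dominated by Opt3 (time 2.0≤5.3, tolls 5≤34).
Opt3: not dominated.
Opt4: dominated by Opt2 (time 5.3≤5.6, tolls 34≤45).
Opt5: not dominated (best time).
Opt6: dominated by Opt3 (time 2.0≤8.2, tolls 5≤22).
Opt7: dominated by Opt3 (time 2.0≤3.5, tolls 5≤5).
Opt8: dominated by Opt3 (time 2.0≤3.5, tolls 5≤35).
Opt9: dominated by Opt2 (time 5.3≤10.7, tolls 34≤48).
Opt10: not dominated (best tolls).

Opt3, Opt5, Opt10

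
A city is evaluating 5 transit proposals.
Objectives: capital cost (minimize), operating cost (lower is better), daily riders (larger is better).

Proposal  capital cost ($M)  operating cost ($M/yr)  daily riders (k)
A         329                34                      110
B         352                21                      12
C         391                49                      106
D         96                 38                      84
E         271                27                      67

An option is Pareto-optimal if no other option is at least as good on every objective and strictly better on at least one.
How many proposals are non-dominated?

A: not dominated (best daily riders).
B: not dominated (best operating cost).
C: dominated by A (capital cost 329≤391, operating cost 34≤49, daily riders 110≥106).
D: not dominated (best capital cost).
E: not dominated.
Pareto-optimal: A, B, D, E → 4.

4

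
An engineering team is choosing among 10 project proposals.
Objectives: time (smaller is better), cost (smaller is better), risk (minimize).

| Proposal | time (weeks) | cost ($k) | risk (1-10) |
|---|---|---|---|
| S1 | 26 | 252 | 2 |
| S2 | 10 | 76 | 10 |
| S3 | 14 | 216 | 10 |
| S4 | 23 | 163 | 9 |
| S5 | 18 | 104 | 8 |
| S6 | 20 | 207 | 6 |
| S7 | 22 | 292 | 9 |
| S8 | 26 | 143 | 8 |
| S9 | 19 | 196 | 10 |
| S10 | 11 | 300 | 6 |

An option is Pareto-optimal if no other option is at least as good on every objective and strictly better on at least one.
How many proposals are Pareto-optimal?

5

S1: not dominated (best risk).
S2: not dominated (best time).
S3: dominated by S2 (time 10≤14, cost 76≤216, risk 10≤10).
S4: dominated by S5 (time 18≤23, cost 104≤163, risk 8≤9).
S5: not dominated.
S6: not dominated.
S7: dominated by S5 (time 18≤22, cost 104≤292, risk 8≤9).
S8: dominated by S5 (time 18≤26, cost 104≤143, risk 8≤8).
S9: dominated by S2 (time 10≤19, cost 76≤196, risk 10≤10).
S10: not dominated.
Pareto-optimal: S1, S2, S5, S6, S10 → 5.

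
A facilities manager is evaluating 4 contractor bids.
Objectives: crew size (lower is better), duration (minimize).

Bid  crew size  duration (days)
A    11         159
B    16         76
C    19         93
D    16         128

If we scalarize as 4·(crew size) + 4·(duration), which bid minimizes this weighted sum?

A: 4·11 + 4·159 = 680
B: 4·16 + 4·76 = 368
C: 4·19 + 4·93 = 448
D: 4·16 + 4·128 = 576
Lowest: B at 368.

B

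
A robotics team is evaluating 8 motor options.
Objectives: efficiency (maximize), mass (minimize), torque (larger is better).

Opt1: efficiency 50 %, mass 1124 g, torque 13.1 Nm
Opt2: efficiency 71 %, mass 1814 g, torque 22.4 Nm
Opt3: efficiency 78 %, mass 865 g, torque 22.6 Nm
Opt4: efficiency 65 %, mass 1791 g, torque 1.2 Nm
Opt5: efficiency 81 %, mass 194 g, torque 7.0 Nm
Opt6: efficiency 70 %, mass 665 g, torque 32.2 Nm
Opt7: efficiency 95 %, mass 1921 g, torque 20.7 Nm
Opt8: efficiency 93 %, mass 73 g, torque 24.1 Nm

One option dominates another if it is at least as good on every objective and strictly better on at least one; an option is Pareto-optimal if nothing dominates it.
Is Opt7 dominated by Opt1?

Opt1 vs Opt7: Opt1 is worse on efficiency (50 vs 95), so it does not dominate Opt7.

No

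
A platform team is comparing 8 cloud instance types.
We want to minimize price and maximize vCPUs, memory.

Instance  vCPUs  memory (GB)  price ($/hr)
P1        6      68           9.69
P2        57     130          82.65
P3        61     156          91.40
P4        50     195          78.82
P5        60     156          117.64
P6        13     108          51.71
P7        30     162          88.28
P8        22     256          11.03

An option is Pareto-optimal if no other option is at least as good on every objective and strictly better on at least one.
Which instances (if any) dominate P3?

P1: worse on vCPUs (6 vs 61).
P2: worse on vCPUs (57 vs 61).
P4: worse on vCPUs (50 vs 61).
P5: worse on vCPUs (60 vs 61).
P6: worse on vCPUs (13 vs 61).
P7: worse on vCPUs (30 vs 61).
P8: worse on vCPUs (22 vs 61).
No option dominates P3.

none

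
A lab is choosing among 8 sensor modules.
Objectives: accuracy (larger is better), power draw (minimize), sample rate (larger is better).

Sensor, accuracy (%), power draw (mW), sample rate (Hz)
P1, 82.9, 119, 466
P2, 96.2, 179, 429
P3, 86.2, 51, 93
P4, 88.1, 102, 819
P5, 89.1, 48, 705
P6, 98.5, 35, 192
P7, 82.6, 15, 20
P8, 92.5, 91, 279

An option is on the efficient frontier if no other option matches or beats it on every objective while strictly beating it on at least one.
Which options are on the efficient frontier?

P2, P4, P5, P6, P7, P8

P1: dominated by P4 (accuracy 88.1≥82.9, power draw 102≤119, sample rate 819≥466).
P2: not dominated.
P3: dominated by P5 (accuracy 89.1≥86.2, power draw 48≤51, sample rate 705≥93).
P4: not dominated (best sample rate).
P5: not dominated.
P6: not dominated (best accuracy).
P7: not dominated (best power draw).
P8: not dominated.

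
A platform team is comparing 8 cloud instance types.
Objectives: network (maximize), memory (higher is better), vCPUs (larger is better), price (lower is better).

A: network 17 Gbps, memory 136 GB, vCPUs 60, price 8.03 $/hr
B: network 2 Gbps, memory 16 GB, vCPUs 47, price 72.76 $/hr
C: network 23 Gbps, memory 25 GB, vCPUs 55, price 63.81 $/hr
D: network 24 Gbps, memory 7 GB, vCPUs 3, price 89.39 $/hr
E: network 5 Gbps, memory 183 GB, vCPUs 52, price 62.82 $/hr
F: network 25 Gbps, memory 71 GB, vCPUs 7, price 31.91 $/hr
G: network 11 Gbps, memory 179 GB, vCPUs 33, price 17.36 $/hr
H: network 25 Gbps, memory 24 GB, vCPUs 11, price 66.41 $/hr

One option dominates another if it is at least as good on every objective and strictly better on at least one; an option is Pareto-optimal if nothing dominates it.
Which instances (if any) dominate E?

A: worse on memory (136 vs 183).
B: worse on network (2 vs 5).
C: worse on memory (25 vs 183).
D: worse on memory (7 vs 183).
F: worse on memory (71 vs 183).
G: worse on memory (179 vs 183).
H: worse on memory (24 vs 183).
No option dominates E.

none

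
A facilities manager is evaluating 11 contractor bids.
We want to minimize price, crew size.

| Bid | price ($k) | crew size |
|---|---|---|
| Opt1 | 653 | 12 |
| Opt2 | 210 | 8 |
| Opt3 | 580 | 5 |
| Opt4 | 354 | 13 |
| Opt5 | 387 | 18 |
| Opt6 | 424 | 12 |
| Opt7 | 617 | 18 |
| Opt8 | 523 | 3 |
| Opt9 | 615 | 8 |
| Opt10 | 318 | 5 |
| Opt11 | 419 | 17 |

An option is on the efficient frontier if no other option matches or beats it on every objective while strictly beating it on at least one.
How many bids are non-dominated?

3

Opt1: dominated by Opt2 (price 210≤653, crew size 8≤12).
Opt2: not dominated (best price).
Opt3: dominated by Opt8 (price 523≤580, crew size 3≤5).
Opt4: dominated by Opt2 (price 210≤354, crew size 8≤13).
Opt5: dominated by Opt2 (price 210≤387, crew size 8≤18).
Opt6: dominated by Opt2 (price 210≤424, crew size 8≤12).
Opt7: dominated by Opt2 (price 210≤617, crew size 8≤18).
Opt8: not dominated (best crew size).
Opt9: dominated by Opt2 (price 210≤615, crew size 8≤8).
Opt10: not dominated.
Opt11: dominated by Opt2 (price 210≤419, crew size 8≤17).
Pareto-optimal: Opt2, Opt8, Opt10 → 3.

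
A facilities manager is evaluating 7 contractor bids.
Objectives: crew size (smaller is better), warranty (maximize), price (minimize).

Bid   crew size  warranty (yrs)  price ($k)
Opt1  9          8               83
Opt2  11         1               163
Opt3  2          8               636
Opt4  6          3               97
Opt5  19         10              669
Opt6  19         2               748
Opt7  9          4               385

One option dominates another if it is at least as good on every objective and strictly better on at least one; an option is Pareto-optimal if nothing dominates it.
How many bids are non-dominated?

4

Opt1: not dominated (best price).
Opt2: dominated by Opt1 (crew size 9≤11, warranty 8≥1, price 83≤163).
Opt3: not dominated (best crew size).
Opt4: not dominated.
Opt5: not dominated (best warranty).
Opt6: dominated by Opt1 (crew size 9≤19, warranty 8≥2, price 83≤748).
Opt7: dominated by Opt1 (crew size 9≤9, warranty 8≥4, price 83≤385).
Pareto-optimal: Opt1, Opt3, Opt4, Opt5 → 4.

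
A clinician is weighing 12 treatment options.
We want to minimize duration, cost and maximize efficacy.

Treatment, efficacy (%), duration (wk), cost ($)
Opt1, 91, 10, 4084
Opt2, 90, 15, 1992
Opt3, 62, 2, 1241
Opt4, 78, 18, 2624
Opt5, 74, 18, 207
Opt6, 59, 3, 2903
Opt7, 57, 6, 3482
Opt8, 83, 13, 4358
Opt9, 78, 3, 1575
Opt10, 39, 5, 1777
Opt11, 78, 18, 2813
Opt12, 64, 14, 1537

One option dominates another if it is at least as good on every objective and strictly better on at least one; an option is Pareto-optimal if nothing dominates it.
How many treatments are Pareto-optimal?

6

Opt1: not dominated (best efficacy).
Opt2: not dominated.
Opt3: not dominated (best duration).
Opt4: dominated by Opt2 (efficacy 90≥78, duration 15≤18, cost 1992≤2624).
Opt5: not dominated (best cost).
Opt6: dominated by Opt3 (efficacy 62≥59, duration 2≤3, cost 1241≤2903).
Opt7: dominated by Opt3 (efficacy 62≥57, duration 2≤6, cost 1241≤3482).
Opt8: dominated by Opt1 (efficacy 91≥83, duration 10≤13, cost 4084≤4358).
Opt9: not dominated.
Opt10: dominated by Opt3 (efficacy 62≥39, duration 2≤5, cost 1241≤1777).
Opt11: dominated by Opt2 (efficacy 90≥78, duration 15≤18, cost 1992≤2813).
Opt12: not dominated.
Pareto-optimal: Opt1, Opt2, Opt3, Opt5, Opt9, Opt12 → 6.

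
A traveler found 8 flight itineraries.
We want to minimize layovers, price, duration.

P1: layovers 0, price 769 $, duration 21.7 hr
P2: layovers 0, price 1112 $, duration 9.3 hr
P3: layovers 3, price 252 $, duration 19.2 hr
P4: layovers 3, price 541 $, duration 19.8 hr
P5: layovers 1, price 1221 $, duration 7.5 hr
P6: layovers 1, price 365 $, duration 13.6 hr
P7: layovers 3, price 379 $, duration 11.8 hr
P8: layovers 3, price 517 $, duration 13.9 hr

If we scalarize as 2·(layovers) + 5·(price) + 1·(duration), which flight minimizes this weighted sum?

P1: 2·0 + 5·769 + 1·21.7 = 3866.7
P2: 2·0 + 5·1112 + 1·9.3 = 5569.3
P3: 2·3 + 5·252 + 1·19.2 = 1285.2
P4: 2·3 + 5·541 + 1·19.8 = 2730.8
P5: 2·1 + 5·1221 + 1·7.5 = 6114.5
P6: 2·1 + 5·365 + 1·13.6 = 1840.6
P7: 2·3 + 5·379 + 1·11.8 = 1912.8
P8: 2·3 + 5·517 + 1·13.9 = 2604.9
Lowest: P3 at 1285.2.

P3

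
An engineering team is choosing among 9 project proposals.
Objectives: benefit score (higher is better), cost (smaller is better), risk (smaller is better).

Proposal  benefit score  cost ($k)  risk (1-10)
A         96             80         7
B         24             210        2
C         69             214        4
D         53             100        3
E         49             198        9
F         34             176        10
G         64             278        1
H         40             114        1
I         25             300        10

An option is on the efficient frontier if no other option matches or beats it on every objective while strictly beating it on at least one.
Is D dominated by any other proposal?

No

A: worse on risk (7 vs 3).
B: worse on benefit score (24 vs 53).
C: worse on cost (214 vs 100).
E: worse on benefit score (49 vs 53).
F: worse on benefit score (34 vs 53).
G: worse on cost (278 vs 100).
H: worse on benefit score (40 vs 53).
I: worse on benefit score (25 vs 53).
No option is at least as good as D on every objective and strictly better on one.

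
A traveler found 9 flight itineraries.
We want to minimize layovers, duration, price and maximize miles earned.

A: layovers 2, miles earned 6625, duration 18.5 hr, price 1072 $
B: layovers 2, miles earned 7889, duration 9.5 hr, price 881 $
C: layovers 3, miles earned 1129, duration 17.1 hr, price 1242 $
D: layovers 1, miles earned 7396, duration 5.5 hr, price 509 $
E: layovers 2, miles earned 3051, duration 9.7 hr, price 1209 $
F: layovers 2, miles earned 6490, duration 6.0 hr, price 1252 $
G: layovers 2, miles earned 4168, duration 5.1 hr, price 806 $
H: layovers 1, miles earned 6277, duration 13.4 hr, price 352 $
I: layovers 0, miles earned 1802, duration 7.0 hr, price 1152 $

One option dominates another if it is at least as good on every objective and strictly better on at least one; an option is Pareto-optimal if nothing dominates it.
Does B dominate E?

Yes

B vs E: layovers 2≤2, miles earned 7889≥3051, duration 9.5≤9.7, price 881≤1209 — B is at least as good on every objective with at least one strict improvement.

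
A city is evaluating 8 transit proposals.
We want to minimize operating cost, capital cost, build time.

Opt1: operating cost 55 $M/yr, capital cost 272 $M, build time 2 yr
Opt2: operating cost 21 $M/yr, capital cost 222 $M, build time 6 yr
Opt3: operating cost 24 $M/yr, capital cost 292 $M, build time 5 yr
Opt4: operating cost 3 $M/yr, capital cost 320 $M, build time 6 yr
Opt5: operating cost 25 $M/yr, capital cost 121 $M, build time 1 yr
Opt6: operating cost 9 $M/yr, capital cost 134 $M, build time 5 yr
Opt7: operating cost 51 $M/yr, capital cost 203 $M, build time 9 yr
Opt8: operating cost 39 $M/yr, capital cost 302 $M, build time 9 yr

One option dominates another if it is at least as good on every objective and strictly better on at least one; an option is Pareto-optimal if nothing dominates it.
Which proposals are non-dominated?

Opt4, Opt5, Opt6

Opt1: dominated by Opt5 (operating cost 25≤55, capital cost 121≤272, build time 1≤2).
Opt2: dominated by Opt6 (operating cost 9≤21, capital cost 134≤222, build time 5≤6).
Opt3: dominated by Opt6 (operating cost 9≤24, capital cost 134≤292, build time 5≤5).
Opt4: not dominated (best operating cost).
Opt5: not dominated (best capital cost).
Opt6: not dominated.
Opt7: dominated by Opt5 (operating cost 25≤51, capital cost 121≤203, build time 1≤9).
Opt8: dominated by Opt2 (operating cost 21≤39, capital cost 222≤302, build time 6≤9).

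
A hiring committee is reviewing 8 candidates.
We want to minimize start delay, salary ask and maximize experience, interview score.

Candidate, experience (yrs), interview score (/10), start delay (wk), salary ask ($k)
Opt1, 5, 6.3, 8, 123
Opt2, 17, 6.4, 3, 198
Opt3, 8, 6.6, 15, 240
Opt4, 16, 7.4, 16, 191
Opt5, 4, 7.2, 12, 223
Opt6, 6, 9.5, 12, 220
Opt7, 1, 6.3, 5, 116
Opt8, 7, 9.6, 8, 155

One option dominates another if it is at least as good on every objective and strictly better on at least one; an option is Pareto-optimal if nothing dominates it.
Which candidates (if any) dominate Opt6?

Opt8: experience 7≥6, interview score 9.6≥9.5, start delay 8≤12, salary ask 155≤220 — dominates Opt6.
Others (Opt1, Opt2, Opt3, Opt4, Opt5, Opt7) are each worse than Opt6 on at least one objective.

Opt8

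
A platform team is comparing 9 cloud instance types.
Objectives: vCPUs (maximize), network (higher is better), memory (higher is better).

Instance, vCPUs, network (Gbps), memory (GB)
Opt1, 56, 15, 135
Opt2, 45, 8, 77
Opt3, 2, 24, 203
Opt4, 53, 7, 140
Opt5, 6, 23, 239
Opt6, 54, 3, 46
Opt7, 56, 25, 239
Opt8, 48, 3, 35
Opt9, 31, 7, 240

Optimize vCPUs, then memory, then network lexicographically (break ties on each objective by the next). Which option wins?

First maximize vCPUs: best is 56, kept {Opt1, Opt7}.
Then maximize memory: best is 239, kept {Opt7}.

Opt7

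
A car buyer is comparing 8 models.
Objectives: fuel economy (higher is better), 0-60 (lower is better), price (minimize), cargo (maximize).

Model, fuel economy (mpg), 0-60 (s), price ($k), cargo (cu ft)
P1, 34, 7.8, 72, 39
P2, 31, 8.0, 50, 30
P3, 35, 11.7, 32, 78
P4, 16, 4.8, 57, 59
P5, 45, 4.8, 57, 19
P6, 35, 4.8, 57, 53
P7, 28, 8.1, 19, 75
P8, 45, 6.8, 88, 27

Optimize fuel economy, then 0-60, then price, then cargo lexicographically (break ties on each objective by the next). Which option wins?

P5

First maximize fuel economy: best is 45, kept {P5, P8}.
Then minimize 0-60: best is 4.8, kept {P5}.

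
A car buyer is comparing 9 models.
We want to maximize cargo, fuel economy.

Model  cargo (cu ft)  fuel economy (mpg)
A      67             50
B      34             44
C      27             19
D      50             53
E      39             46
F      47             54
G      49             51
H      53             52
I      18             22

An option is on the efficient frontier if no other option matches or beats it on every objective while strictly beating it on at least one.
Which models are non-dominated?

A, D, F, H

A: not dominated (best cargo).
B: dominated by A (cargo 67≥34, fuel economy 50≥44).
C: dominated by A (cargo 67≥27, fuel economy 50≥19).
D: not dominated.
E: dominated by A (cargo 67≥39, fuel economy 50≥46).
F: not dominated (best fuel economy).
G: dominated by D (cargo 50≥49, fuel economy 53≥51).
H: not dominated.
I: dominated by A (cargo 67≥18, fuel economy 50≥22).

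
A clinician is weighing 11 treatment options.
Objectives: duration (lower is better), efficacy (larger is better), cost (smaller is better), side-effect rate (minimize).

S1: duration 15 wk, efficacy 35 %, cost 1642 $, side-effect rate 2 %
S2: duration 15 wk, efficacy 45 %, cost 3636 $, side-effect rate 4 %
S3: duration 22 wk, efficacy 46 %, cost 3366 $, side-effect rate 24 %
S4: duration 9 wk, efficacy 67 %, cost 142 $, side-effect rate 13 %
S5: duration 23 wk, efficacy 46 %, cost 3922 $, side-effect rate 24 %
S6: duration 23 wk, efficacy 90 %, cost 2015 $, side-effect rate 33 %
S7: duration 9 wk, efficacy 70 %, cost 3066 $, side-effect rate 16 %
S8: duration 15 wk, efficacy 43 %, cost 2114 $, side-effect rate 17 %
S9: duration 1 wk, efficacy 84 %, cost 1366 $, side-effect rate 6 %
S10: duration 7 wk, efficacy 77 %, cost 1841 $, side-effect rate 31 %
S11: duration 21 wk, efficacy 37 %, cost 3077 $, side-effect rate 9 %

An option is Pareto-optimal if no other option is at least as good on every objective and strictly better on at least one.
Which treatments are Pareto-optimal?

S1, S2, S4, S6, S9

S1: not dominated (best side-effect rate).
S2: not dominated.
S3: dominated by S4 (duration 9≤22, efficacy 67≥46, cost 142≤3366, side-effect rate 13≤24).
S4: not dominated (best cost).
S5: dominated by S3 (duration 22≤23, efficacy 46≥46, cost 3366≤3922, side-effect rate 24≤24).
S6: not dominated (best efficacy).
S7: dominated by S9 (duration 1≤9, efficacy 84≥70, cost 1366≤3066, side-effect rate 6≤16).
S8: dominated by S4 (duration 9≤15, efficacy 67≥43, cost 142≤2114, side-effect rate 13≤17).
S9: not dominated (best duration).
S10: dominated by S9 (duration 1≤7, efficacy 84≥77, cost 1366≤1841, side-effect rate 6≤31).
S11: dominated by S9 (duration 1≤21, efficacy 84≥37, cost 1366≤3077, side-effect rate 6≤9).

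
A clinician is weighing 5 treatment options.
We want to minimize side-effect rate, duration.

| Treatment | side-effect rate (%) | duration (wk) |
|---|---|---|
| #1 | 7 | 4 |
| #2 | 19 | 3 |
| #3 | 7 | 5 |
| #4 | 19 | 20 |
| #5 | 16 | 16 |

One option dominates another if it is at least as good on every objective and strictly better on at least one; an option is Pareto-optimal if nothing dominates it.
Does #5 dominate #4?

Yes

#5 vs #4: side-effect rate 16≤19, duration 16≤20 — #5 is at least as good on every objective with at least one strict improvement.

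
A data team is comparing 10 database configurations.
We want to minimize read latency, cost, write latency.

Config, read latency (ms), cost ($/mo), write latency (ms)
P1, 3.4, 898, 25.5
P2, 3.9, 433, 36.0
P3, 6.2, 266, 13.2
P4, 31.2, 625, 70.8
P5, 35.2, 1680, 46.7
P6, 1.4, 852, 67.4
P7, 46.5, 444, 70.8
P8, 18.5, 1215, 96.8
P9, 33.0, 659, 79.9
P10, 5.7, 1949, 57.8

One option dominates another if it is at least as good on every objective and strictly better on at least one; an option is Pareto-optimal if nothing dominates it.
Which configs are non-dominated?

P1: not dominated.
P2: not dominated.
P3: not dominated (best cost).
P4: dominated by P2 (read latency 3.9≤31.2, cost 433≤625, write latency 36.0≤70.8).
P5: dominated by P1 (read latency 3.4≤35.2, cost 898≤1680, write latency 25.5≤46.7).
P6: not dominated (best read latency).
P7: dominated by P2 (read latency 3.9≤46.5, cost 433≤444, write latency 36.0≤70.8).
P8: dominated by P1 (read latency 3.4≤18.5, cost 898≤1215, write latency 25.5≤96.8).
P9: dominated by P2 (read latency 3.9≤33.0, cost 433≤659, write latency 36.0≤79.9).
P10: dominated by P1 (read latency 3.4≤5.7, cost 898≤1949, write latency 25.5≤57.8).

P1, P2, P3, P6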